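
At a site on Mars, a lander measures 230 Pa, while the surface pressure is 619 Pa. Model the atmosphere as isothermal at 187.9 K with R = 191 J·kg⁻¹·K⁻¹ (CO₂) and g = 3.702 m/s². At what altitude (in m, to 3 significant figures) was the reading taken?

Scale height: H = RT/g = 191 × 187.9 / 3.702 = 9694.5 m.
Invert the barometric formula: z = H ln(P₀/P).
P₀/P = 619/230 = 2.6913; ln(2.6913) = 0.99002.
z = 9694.5 × 0.99002 = 9597.7 m.

z ≈ 9600 m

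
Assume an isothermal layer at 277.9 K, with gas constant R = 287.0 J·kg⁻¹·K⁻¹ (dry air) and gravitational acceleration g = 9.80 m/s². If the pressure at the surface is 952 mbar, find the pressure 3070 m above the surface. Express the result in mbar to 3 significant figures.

Scale height: H = RT/g = 287.0 × 277.9 / 9.80 = 8138.5 m.
Barometric formula: P = P₀ exp(−z/H).
z/H = 3070.0/8138.5 = 0.37722; exp(−0.37722) = 0.68577.
P = 952 × 0.68577 = 652.85 mbar.

P ≈ 653 mbar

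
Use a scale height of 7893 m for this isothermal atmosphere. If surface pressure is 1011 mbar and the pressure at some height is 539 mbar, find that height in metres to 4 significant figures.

z ≈ 4965 m

Invert the barometric formula: z = H ln(P₀/P).
P₀/P = 1011/539 = 1.8757; ln(1.8757) = 0.62898.
z = 7893.0 × 0.62898 = 4964.5 m.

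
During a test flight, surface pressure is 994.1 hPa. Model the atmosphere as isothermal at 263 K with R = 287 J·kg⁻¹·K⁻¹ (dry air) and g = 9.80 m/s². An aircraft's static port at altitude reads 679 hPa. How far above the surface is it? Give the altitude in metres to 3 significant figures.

Scale height: H = RT/g = 287 × 263 / 9.80 = 7702.1 m.
Invert the barometric formula: z = H ln(P₀/P).
P₀/P = 994.1/679 = 1.4641; ln(1.4641) = 0.38124.
z = 7702.1 × 0.38124 = 2936.3 m.

z ≈ 2940 m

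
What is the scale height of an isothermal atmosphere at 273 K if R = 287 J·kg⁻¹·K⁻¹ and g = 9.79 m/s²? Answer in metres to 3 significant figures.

The scale height of an isothermal atmosphere is H = RT/g.
H = 287 × 273 / 9.79 = 78351/9.79 = 8003.2 m.

H ≈ 8000 m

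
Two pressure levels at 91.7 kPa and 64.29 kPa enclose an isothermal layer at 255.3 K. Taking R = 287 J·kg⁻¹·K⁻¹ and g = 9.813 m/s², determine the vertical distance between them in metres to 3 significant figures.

Δz ≈ 2650 m

Hypsometric equation: Δz = (R T̄/g) ln(P₁/P₂).
R T̄/g = 287 × 255.3 / 9.813 = 7466.7 m.
ln(91.7/64.29) = ln(1.4263) = 0.35508.
Δz = 7466.7 × 0.35508 = 2651.3 m.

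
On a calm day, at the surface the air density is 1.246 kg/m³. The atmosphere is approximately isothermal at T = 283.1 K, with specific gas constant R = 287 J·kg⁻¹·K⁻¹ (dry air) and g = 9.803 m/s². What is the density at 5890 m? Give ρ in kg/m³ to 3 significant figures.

ρ ≈ 0.612 kg/m³

Scale height: H = RT/g = 287 × 283.1 / 9.803 = 8288.2 m.
In an isothermal atmosphere, density decays like pressure: ρ = ρ₀ exp(−z/H).
z/H = 5890.0/8288.2 = 0.71065; exp(−0.71065) = 0.49132.
ρ = 1.246 × 0.49132 = 0.61218 kg/m³.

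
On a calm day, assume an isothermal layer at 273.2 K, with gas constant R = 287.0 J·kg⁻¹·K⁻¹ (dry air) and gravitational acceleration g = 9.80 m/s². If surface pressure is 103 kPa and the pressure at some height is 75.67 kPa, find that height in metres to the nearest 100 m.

z ≈ 2500 m

Scale height: H = RT/g = 287.0 × 273.2 / 9.80 = 8000.9 m.
Invert the barometric formula: z = H ln(P₀/P).
P₀/P = 103/75.67 = 1.3612; ln(1.3612) = 0.30837.
z = 8000.9 × 0.30837 = 2467.2 m.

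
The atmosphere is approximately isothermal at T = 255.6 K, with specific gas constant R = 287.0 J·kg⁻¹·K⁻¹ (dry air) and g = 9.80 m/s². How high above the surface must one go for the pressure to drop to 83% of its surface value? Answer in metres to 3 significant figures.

Scale height: H = RT/g = 287.0 × 255.6 / 9.80 = 7485.4 m.
Set P/P₀ = exp(−z/H) = 0.83, so z = −H ln(0.83).
−ln(0.83) = 0.18633; z = 7485.4 × 0.18633 = 1394.8 m.

z ≈ 1390 m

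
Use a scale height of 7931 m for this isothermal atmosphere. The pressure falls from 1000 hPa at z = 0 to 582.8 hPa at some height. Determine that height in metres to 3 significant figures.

z ≈ 4280 m

Invert the barometric formula: z = H ln(P₀/P).
P₀/P = 1000/582.8 = 1.7159; ln(1.7159) = 0.53994.
z = 7931.0 × 0.53994 = 4282.3 m.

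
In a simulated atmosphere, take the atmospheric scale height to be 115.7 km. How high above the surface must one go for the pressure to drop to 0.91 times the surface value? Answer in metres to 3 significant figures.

z ≈ 10900 m

Set P/P₀ = exp(−z/H) = 0.91, so z = −H ln(0.91).
−ln(0.91) = 0.094311; z = 115700 × 0.094311 = 10912 m.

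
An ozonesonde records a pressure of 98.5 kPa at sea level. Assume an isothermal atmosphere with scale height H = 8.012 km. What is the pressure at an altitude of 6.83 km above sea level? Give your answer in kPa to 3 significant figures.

P ≈ 42.0 kPa

Barometric formula: P = P₀ exp(−z/H).
z/H = 6830.0/8012.0 = 0.85247; exp(−0.85247) = 0.42636.
P = 98.5 × 0.42636 = 41.996 kPa.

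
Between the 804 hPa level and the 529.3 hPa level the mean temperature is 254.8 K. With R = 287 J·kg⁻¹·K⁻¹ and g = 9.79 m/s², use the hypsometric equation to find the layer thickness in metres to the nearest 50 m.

Δz ≈ 3100 m

Hypsometric equation: Δz = (R T̄/g) ln(P₁/P₂).
R T̄/g = 287 × 254.8 / 9.79 = 7469.6 m.
ln(804/529.3) = ln(1.5190) = 0.41805.
Δz = 7469.6 × 0.41805 = 3122.7 m.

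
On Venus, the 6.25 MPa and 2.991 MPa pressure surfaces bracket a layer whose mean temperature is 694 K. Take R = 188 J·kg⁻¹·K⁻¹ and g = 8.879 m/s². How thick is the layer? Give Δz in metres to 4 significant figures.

Δz ≈ 10830 m

Hypsometric equation: Δz = (R T̄/g) ln(P₁/P₂).
R T̄/g = 188 × 694 / 8.879 = 14694 m.
ln(6.25/2.991) = ln(2.0896) = 0.73697.
Δz = 14694 × 0.73697 = 10829 m.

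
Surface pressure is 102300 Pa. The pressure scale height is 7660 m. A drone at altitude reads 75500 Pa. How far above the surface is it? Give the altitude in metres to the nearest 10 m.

Invert the barometric formula: z = H ln(P₀/P).
P₀/P = 102300/75500 = 1.3550; ln(1.3550) = 0.30380.
z = 7660.0 × 0.30380 = 2327.1 m.

z ≈ 2330 m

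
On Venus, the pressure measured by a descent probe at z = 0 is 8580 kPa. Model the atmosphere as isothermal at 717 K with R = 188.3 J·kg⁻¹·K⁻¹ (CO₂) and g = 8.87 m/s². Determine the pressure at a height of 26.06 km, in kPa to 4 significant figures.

Scale height: H = RT/g = 188.3 × 717 / 8.87 = 15221 m.
Barometric formula: P = P₀ exp(−z/H).
z/H = 26060/15221 = 1.7121; exp(−1.7121) = 0.18049.
P = 8580 × 0.18049 = 1548.6 kPa.

P ≈ 1549 kPa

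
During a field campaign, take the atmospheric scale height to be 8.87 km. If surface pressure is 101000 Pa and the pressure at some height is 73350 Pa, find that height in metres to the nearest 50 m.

z ≈ 2850 m

Invert the barometric formula: z = H ln(P₀/P).
P₀/P = 101000/73350 = 1.3770; ln(1.3770) = 0.31991.
z = 8870.0 × 0.31991 = 2837.6 m.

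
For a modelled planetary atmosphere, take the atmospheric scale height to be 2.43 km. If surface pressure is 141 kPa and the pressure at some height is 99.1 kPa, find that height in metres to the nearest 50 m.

z ≈ 850 m

Invert the barometric formula: z = H ln(P₀/P).
P₀/P = 141/99.1 = 1.4228; ln(1.4228) = 0.35263.
z = 2430.0 × 0.35263 = 856.89 m.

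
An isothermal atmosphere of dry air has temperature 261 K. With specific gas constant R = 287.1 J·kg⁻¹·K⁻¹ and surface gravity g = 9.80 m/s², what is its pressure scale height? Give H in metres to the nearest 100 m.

H ≈ 7600 m

The scale height of an isothermal atmosphere is H = RT/g.
H = 287.1 × 261 / 9.80 = 74933/9.80 = 7646.2 m.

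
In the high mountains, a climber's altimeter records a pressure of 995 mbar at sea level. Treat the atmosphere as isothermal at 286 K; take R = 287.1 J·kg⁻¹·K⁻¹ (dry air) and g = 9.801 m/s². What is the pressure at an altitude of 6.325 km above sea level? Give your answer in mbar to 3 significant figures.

Scale height: H = RT/g = 287.1 × 286 / 9.801 = 8377.8 m.
Barometric formula: P = P₀ exp(−z/H).
z/H = 6325.0/8377.8 = 0.75497; exp(−0.75497) = 0.47002.
P = 995 × 0.47002 = 467.67 mbar.

P ≈ 468 mbar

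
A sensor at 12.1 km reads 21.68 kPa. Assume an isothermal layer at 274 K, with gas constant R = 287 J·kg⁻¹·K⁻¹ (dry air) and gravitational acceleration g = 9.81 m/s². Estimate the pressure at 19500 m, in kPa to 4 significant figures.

P ≈ 8.613 kPa

Scale height: H = RT/g = 287 × 274 / 9.81 = 8016.1 m.
Between two levels, P₂ = P₁ exp(−Δz/H) with Δz = z₂ − z₁.
Δz = 19500 − 12100 = 7400.0 m; Δz/H = 7400.0/8016.1 = 0.92314.
P₂ = 21.68 × exp(−0.92314) = 21.68 × 0.39727 = 8.6128 kPa.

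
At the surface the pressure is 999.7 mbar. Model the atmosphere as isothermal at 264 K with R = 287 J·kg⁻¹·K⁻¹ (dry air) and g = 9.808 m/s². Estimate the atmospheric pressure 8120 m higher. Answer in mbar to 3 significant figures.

P ≈ 349 mbar

Scale height: H = RT/g = 287 × 264 / 9.808 = 7725.1 m.
Barometric formula: P = P₀ exp(−z/H).
z/H = 8120.0/7725.1 = 1.0511; exp(−1.0511) = 0.34955.
P = 999.7 × 0.34955 = 349.45 mbar.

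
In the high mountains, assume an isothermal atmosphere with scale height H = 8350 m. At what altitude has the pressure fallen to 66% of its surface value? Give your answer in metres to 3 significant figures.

Set P/P₀ = exp(−z/H) = 0.66, so z = −H ln(0.66).
−ln(0.66) = 0.41552; z = 8350.0 × 0.41552 = 3469.6 m.

z ≈ 3470 m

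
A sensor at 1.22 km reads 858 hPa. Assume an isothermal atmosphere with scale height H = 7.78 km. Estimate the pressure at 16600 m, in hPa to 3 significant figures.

P ≈ 119 hPa

Between two levels, P₂ = P₁ exp(−Δz/H) with Δz = z₂ − z₁.
Δz = 16600 − 1220.0 = 15380 m; Δz/H = 15380/7780.0 = 1.9769.
P₂ = 858 × exp(−1.9769) = 858 × 0.13850 = 118.83 hPa.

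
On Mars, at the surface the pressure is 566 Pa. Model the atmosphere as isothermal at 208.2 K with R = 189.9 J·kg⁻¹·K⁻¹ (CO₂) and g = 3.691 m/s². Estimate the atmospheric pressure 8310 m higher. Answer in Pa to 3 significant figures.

P ≈ 261 Pa

Scale height: H = RT/g = 189.9 × 208.2 / 3.691 = 10712 m.
Barometric formula: P = P₀ exp(−z/H).
z/H = 8310.0/10712 = 0.77577; exp(−0.77577) = 0.46035.
P = 566 × 0.46035 = 260.56 Pa.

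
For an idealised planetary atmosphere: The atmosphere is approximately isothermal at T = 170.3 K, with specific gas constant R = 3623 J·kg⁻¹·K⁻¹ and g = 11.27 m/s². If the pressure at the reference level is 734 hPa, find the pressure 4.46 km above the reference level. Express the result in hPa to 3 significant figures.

P ≈ 677 hPa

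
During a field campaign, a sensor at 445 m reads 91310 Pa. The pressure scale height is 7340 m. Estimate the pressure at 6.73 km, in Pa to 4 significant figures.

Between two levels, P₂ = P₁ exp(−Δz/H) with Δz = z₂ − z₁.
Δz = 6730.0 − 445.00 = 6285.0 m; Δz/H = 6285.0/7340.0 = 0.85627.
P₂ = 91310 × exp(−0.85627) = 91310 × 0.42474 = 38783 Pa.

P ≈ 38780 Pa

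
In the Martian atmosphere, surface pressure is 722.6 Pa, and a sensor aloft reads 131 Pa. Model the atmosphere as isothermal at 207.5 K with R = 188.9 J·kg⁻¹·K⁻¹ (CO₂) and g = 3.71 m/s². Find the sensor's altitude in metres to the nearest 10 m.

Scale height: H = RT/g = 188.9 × 207.5 / 3.71 = 10565 m.
Invert the barometric formula: z = H ln(P₀/P).
P₀/P = 722.6/131 = 5.5160; ln(5.5160) = 1.7077.
z = 10565 × 1.7077 = 18042 m.

z ≈ 18040 m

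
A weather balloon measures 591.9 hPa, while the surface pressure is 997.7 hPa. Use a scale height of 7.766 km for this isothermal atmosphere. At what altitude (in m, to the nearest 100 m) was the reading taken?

Invert the barometric formula: z = H ln(P₀/P).
P₀/P = 997.7/591.9 = 1.6856; ln(1.6856) = 0.52212.
z = 7766.0 × 0.52212 = 4054.8 m.

z ≈ 4100 m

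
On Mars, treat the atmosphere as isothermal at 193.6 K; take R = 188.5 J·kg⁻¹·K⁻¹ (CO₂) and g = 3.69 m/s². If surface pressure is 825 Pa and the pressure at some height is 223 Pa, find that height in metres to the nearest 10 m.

z ≈ 12940 m

Scale height: H = RT/g = 188.5 × 193.6 / 3.69 = 9889.9 m.
Invert the barometric formula: z = H ln(P₀/P).
P₀/P = 825/223 = 3.6996; ln(3.6996) = 1.3082.
z = 9889.9 × 1.3082 = 12938 m.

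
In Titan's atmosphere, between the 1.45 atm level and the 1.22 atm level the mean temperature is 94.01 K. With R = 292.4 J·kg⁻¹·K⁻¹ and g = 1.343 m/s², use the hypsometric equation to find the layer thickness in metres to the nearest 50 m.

Δz ≈ 3550 m

Hypsometric equation: Δz = (R T̄/g) ln(P₁/P₂).
R T̄/g = 292.4 × 94.01 / 1.343 = 20468 m.
ln(1.45/1.22) = ln(1.1885) = 0.17269.
Δz = 20468 × 0.17269 = 3534.6 m.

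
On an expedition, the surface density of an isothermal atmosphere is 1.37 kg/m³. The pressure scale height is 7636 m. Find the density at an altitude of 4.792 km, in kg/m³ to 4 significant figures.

ρ ≈ 0.7314 kg/m³

In an isothermal atmosphere, density decays like pressure: ρ = ρ₀ exp(−z/H).
z/H = 4792.0/7636.0 = 0.62755; exp(−0.62755) = 0.53390.
ρ = 1.37 × 0.53390 = 0.73144 kg/m³.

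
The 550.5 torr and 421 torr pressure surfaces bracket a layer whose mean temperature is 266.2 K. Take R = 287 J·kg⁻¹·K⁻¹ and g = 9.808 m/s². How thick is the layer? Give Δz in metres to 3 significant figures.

Hypsometric equation: Δz = (R T̄/g) ln(P₁/P₂).
R T̄/g = 287 × 266.2 / 9.808 = 7789.5 m.
ln(550.5/421) = ln(1.3076) = 0.26819.
Δz = 7789.5 × 0.26819 = 2089.1 m.

Δz ≈ 2090 m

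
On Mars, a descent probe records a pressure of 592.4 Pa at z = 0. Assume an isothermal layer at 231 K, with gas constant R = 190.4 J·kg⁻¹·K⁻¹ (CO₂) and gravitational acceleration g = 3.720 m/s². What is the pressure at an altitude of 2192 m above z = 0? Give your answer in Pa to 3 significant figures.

Scale height: H = RT/g = 190.4 × 231 / 3.720 = 11823 m.
Barometric formula: P = P₀ exp(−z/H).
z/H = 2192.0/11823 = 0.18540; exp(−0.18540) = 0.83077.
P = 592.4 × 0.83077 = 492.15 Pa.

P ≈ 492 Pa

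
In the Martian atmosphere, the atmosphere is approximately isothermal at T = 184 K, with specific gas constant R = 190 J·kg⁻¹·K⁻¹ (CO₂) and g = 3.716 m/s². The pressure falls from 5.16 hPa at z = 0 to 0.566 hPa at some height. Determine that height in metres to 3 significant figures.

z ≈ 20800 m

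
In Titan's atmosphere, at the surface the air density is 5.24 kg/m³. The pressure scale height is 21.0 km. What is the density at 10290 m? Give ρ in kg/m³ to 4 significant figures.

ρ ≈ 3.210 kg/m³

In an isothermal atmosphere, density decays like pressure: ρ = ρ₀ exp(−z/H).
z/H = 10290/21000 = 0.49000; exp(−0.49000) = 0.61263.
ρ = 5.24 × 0.61263 = 3.2102 kg/m³.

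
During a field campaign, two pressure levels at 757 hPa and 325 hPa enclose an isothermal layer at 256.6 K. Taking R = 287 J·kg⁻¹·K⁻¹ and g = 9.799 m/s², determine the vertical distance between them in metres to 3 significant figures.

Δz ≈ 6350 m

Hypsometric equation: Δz = (R T̄/g) ln(P₁/P₂).
R T̄/g = 287 × 256.6 / 9.799 = 7515.5 m.
ln(757/325) = ln(2.3292) = 0.84552.
Δz = 7515.5 × 0.84552 = 6354.5 m.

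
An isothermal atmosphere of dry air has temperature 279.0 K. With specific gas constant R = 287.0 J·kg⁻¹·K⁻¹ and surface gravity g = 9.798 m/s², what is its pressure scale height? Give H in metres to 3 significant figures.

H ≈ 8170 m

The scale height of an isothermal atmosphere is H = RT/g.
H = 287.0 × 279.0 / 9.798 = 80073/9.798 = 8172.4 m.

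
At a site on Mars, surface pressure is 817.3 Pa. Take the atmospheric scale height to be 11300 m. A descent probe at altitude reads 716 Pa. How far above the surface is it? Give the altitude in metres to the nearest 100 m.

z ≈ 1500 m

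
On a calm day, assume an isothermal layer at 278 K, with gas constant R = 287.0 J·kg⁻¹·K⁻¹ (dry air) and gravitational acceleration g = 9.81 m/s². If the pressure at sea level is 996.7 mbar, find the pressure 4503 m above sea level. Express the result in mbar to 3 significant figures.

P ≈ 573 mbar

Scale height: H = RT/g = 287.0 × 278 / 9.81 = 8133.1 m.
Barometric formula: P = P₀ exp(−z/H).
z/H = 4503.0/8133.1 = 0.55366; exp(−0.55366) = 0.57484.
P = 996.7 × 0.57484 = 572.94 mbar.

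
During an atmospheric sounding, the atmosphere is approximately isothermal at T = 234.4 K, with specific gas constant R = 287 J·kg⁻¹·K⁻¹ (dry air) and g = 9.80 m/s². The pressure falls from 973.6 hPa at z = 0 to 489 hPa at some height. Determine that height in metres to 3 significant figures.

Scale height: H = RT/g = 287 × 234.4 / 9.80 = 6864.6 m.
Invert the barometric formula: z = H ln(P₀/P).
P₀/P = 973.6/489 = 1.9910; ln(1.9910) = 0.68864.
z = 6864.6 × 0.68864 = 4727.2 m.

z ≈ 4730 m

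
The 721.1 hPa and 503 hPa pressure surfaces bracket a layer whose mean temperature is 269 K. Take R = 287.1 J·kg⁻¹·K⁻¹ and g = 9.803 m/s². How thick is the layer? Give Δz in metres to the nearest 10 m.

Δz ≈ 2840 m

Hypsometric equation: Δz = (R T̄/g) ln(P₁/P₂).
R T̄/g = 287.1 × 269 / 9.803 = 7878.2 m.
ln(721.1/503) = ln(1.4336) = 0.36019.
Δz = 7878.2 × 0.36019 = 2837.6 m.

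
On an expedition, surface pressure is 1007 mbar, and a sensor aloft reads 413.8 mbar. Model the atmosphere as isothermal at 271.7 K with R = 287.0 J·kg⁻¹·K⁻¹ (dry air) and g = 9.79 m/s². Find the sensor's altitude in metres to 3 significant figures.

z ≈ 7080 m

Scale height: H = RT/g = 287.0 × 271.7 / 9.79 = 7965.1 m.
Invert the barometric formula: z = H ln(P₀/P).
P₀/P = 1007/413.8 = 2.4335; ln(2.4335) = 0.88933.
z = 7965.1 × 0.88933 = 7083.6 m.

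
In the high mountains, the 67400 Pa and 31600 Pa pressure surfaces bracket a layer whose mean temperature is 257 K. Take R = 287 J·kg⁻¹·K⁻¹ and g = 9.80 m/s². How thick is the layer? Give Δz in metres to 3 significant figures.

Δz ≈ 5700 m

Hypsometric equation: Δz = (R T̄/g) ln(P₁/P₂).
R T̄/g = 287 × 257 / 9.80 = 7526.4 m.
ln(67400/31600) = ln(2.1329) = 0.75748.
Δz = 7526.4 × 0.75748 = 5701.1 m.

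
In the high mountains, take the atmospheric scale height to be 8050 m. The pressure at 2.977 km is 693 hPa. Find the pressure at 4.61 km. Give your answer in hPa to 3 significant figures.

P ≈ 566 hPa

Between two levels, P₂ = P₁ exp(−Δz/H) with Δz = z₂ − z₁.
Δz = 4610.0 − 2977.0 = 1633.0 m; Δz/H = 1633.0/8050.0 = 0.20286.
P₂ = 693 × exp(−0.20286) = 693 × 0.81639 = 565.76 hPa.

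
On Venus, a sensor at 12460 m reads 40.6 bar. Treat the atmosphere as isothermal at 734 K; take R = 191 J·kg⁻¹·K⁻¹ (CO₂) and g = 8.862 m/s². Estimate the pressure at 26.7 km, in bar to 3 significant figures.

Scale height: H = RT/g = 191 × 734 / 8.862 = 15820 m.
Between two levels, P₂ = P₁ exp(−Δz/H) with Δz = z₂ − z₁.
Δz = 26700 − 12460 = 14240 m; Δz/H = 14240/15820 = 0.90013.
P₂ = 40.6 × exp(−0.90013) = 40.6 × 0.40652 = 16.505 bar.

P ≈ 16.5 bar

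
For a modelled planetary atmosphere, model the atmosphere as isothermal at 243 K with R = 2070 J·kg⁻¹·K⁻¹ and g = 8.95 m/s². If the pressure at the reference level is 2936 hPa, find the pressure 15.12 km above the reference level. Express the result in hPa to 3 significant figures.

Scale height: H = RT/g = 2070 × 243 / 8.95 = 56202 m.
Barometric formula: P = P₀ exp(−z/H).
z/H = 15120/56202 = 0.26903; exp(−0.26903) = 0.76412.
P = 2936 × 0.76412 = 2243.5 hPa.

P ≈ 2240 hPa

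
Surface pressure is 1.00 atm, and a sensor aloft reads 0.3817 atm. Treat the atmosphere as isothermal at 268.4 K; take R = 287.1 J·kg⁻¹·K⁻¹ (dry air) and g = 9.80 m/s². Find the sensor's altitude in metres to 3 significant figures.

Scale height: H = RT/g = 287.1 × 268.4 / 9.80 = 7863.0 m.
Invert the barometric formula: z = H ln(P₀/P).
P₀/P = 1.00/0.3817 = 2.6199; ln(2.6199) = 0.96314.
z = 7863.0 × 0.96314 = 7573.2 m.

z ≈ 7570 m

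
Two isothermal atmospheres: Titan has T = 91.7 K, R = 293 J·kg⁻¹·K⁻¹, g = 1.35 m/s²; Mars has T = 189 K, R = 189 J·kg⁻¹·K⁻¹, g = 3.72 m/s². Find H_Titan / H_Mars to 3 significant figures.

H_Titan/H_Mars ≈ 2.07

H = RT/g for each body.
H_Titan = 293 × 91.7 / 1.35 = 19902 m.
H_Mars = 189 × 189 / 3.72 = 9602.4 m.
H_Titan/H_Mars = 19902/9602.4 = 2.0726.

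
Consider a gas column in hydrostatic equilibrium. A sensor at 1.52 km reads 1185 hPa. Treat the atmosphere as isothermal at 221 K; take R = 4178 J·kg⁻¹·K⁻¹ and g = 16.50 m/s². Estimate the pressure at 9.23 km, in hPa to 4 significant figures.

Scale height: H = RT/g = 4178 × 221 / 16.50 = 55960 m.
Between two levels, P₂ = P₁ exp(−Δz/H) with Δz = z₂ − z₁.
Δz = 9230.0 − 1520.0 = 7710.0 m; Δz/H = 7710.0/55960 = 0.13778.
P₂ = 1185 × exp(−0.13778) = 1185 × 0.87129 = 1032.5 hPa.

P ≈ 1032 hPa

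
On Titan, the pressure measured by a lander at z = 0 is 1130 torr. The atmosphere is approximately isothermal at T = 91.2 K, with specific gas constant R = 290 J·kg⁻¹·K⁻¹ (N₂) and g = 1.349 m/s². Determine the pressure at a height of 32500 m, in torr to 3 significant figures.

P ≈ 215 torr

Scale height: H = RT/g = 290 × 91.2 / 1.349 = 19606 m.
Barometric formula: P = P₀ exp(−z/H).
z/H = 32500/19606 = 1.6577; exp(−1.6577) = 0.19058.
P = 1130 × 0.19058 = 215.36 torr.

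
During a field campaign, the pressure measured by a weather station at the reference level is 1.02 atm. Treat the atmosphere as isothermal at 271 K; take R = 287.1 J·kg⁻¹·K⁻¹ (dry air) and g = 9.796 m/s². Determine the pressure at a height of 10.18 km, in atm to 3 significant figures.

Scale height: H = RT/g = 287.1 × 271 / 9.796 = 7942.4 m.
Barometric formula: P = P₀ exp(−z/H).
z/H = 10180/7942.4 = 1.2817; exp(−1.2817) = 0.27757.
P = 1.02 × 0.27757 = 0.28312 atm.

P ≈ 0.283 atm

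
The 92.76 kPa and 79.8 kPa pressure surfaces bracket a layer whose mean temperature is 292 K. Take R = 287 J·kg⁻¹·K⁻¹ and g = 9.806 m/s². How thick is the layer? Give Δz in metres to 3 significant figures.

Δz ≈ 1290 m

Hypsometric equation: Δz = (R T̄/g) ln(P₁/P₂).
R T̄/g = 287 × 292 / 9.806 = 8546.2 m.
ln(92.76/79.8) = ln(1.1624) = 0.15049.
Δz = 8546.2 × 0.15049 = 1286.1 m.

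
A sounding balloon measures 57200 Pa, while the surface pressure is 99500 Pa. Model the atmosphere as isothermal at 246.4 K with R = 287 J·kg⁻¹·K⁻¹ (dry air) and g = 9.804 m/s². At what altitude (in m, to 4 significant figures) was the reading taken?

Scale height: H = RT/g = 287 × 246.4 / 9.804 = 7213.1 m.
Invert the barometric formula: z = H ln(P₀/P).
P₀/P = 99500/57200 = 1.7395; ln(1.7395) = 0.55360.
z = 7213.1 × 0.55360 = 3993.2 m.

z ≈ 3993 m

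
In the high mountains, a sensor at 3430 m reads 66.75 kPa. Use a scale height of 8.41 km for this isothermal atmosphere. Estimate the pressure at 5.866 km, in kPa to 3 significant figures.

Between two levels, P₂ = P₁ exp(−Δz/H) with Δz = z₂ − z₁.
Δz = 5866.0 − 3430.0 = 2436.0 m; Δz/H = 2436.0/8410.0 = 0.28966.
P₂ = 66.75 × exp(−0.28966) = 66.75 × 0.74852 = 49.964 kPa.

P ≈ 50.0 kPa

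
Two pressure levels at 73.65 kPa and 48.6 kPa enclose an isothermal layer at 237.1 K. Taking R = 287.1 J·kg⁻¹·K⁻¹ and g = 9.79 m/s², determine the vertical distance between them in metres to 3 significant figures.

Δz ≈ 2890 m

Hypsometric equation: Δz = (R T̄/g) ln(P₁/P₂).
R T̄/g = 287.1 × 237.1 / 9.79 = 6953.2 m.
ln(73.65/48.6) = ln(1.5154) = 0.41568.
Δz = 6953.2 × 0.41568 = 2890.3 m.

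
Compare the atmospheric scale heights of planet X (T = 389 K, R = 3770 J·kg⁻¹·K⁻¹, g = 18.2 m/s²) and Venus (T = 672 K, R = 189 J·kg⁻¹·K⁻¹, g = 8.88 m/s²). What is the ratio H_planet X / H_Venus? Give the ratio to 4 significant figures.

H = RT/g for each body.
H_planet X = 3770 × 389 / 18.2 = 80579 m.
H_Venus = 189 × 672 / 8.88 = 14303 m.
H_planet X/H_Venus = 80579/14303 = 5.6337.

H_planet X/H_Venus ≈ 5.634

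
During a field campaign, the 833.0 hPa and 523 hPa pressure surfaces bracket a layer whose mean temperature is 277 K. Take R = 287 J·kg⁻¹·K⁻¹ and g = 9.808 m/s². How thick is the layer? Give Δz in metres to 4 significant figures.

Δz ≈ 3773 m

Hypsometric equation: Δz = (R T̄/g) ln(P₁/P₂).
R T̄/g = 287 × 277 / 9.808 = 8105.5 m.
ln(833.0/523) = ln(1.5927) = 0.46543.
Δz = 8105.5 × 0.46543 = 3772.5 m.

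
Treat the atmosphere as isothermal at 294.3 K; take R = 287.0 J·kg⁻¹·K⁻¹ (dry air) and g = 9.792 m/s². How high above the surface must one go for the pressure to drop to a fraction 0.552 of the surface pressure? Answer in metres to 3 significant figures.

z ≈ 5130 m

Scale height: H = RT/g = 287.0 × 294.3 / 9.792 = 8625.8 m.
Set P/P₀ = exp(−z/H) = 0.552, so z = −H ln(0.552).
−ln(0.552) = 0.59421; z = 8625.8 × 0.59421 = 5125.5 m.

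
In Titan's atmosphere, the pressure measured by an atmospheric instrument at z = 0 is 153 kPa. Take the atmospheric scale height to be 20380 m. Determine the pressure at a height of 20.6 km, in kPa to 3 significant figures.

P ≈ 55.7 kPa

Barometric formula: P = P₀ exp(−z/H).
z/H = 20600/20380 = 1.0108; exp(−1.0108) = 0.36393.
P = 153 × 0.36393 = 55.681 kPa.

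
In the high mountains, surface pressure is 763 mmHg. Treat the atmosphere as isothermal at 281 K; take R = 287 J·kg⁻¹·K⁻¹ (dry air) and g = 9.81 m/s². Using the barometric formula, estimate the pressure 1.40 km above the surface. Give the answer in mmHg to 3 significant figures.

P ≈ 644 mmHg

Scale height: H = RT/g = 287 × 281 / 9.81 = 8220.9 m.
Barometric formula: P = P₀ exp(−z/H).
z/H = 1400.0/8220.9 = 0.17030; exp(−0.17030) = 0.84341.
P = 763 × 0.84341 = 643.52 mmHg.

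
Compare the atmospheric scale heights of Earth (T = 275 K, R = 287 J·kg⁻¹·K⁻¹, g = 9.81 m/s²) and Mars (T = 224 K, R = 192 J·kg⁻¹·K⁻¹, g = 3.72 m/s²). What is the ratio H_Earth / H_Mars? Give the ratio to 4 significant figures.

H_Earth/H_Mars ≈ 0.6959

H = RT/g for each body.
H_Earth = 287 × 275 / 9.81 = 8045.4 m.
H_Mars = 192 × 224 / 3.72 = 11561 m.
H_Earth/H_Mars = 8045.4/11561 = 0.69591.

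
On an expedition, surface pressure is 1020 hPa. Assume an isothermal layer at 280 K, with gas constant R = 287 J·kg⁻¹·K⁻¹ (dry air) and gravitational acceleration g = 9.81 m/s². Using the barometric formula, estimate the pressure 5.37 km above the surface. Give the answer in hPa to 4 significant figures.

Scale height: H = RT/g = 287 × 280 / 9.81 = 8191.6 m.
Barometric formula: P = P₀ exp(−z/H).
z/H = 5370.0/8191.6 = 0.65555; exp(−0.65555) = 0.51916.
P = 1020 × 0.51916 = 529.54 hPa.

P ≈ 529.5 hPa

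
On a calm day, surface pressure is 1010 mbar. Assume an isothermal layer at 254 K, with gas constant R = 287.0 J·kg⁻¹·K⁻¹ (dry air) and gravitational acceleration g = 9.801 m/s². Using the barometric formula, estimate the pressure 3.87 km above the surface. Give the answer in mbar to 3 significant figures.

Scale height: H = RT/g = 287.0 × 254 / 9.801 = 7437.8 m.
Barometric formula: P = P₀ exp(−z/H).
z/H = 3870.0/7437.8 = 0.52032; exp(−0.52032) = 0.59433.
P = 1010 × 0.59433 = 600.27 mbar.

P ≈ 600 mbar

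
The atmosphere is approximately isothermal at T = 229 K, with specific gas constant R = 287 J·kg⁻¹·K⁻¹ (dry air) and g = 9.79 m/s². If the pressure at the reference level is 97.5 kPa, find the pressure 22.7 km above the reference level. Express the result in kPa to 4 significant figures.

P ≈ 3.315 kPa

Scale height: H = RT/g = 287 × 229 / 9.79 = 6713.3 m.
Barometric formula: P = P₀ exp(−z/H).
z/H = 22700/6713.3 = 3.3813; exp(−3.3813) = 0.034003.
P = 97.5 × 0.034003 = 3.3153 kPa.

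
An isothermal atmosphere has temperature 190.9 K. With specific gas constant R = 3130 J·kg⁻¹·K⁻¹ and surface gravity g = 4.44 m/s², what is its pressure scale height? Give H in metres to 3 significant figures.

The scale height of an isothermal atmosphere is H = RT/g.
H = 3130 × 190.9 / 4.44 = 597520/4.44 = 134580 m.

H ≈ 135000 m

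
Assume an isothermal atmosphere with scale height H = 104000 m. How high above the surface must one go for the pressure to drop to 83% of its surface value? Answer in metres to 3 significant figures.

z ≈ 19400 m

Set P/P₀ = exp(−z/H) = 0.83, so z = −H ln(0.83).
−ln(0.83) = 0.18633; z = 104000 × 0.18633 = 19378 m.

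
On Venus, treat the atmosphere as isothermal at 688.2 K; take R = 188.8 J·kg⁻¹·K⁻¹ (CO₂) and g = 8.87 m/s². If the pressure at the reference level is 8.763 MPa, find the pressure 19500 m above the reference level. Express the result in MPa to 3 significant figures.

Scale height: H = RT/g = 188.8 × 688.2 / 8.87 = 14648 m.
Barometric formula: P = P₀ exp(−z/H).
z/H = 19500/14648 = 1.3312; exp(−1.3312) = 0.26416.
P = 8.763 × 0.26416 = 2.3148 MPa.

P ≈ 2.31 MPa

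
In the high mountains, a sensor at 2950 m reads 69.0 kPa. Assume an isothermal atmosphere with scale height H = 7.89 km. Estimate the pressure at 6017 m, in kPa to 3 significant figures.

P ≈ 46.8 kPa

Between two levels, P₂ = P₁ exp(−Δz/H) with Δz = z₂ − z₁.
Δz = 6017.0 − 2950.0 = 3067.0 m; Δz/H = 3067.0/7890.0 = 0.38872.
P₂ = 69.0 × exp(−0.38872) = 69.0 × 0.67792 = 46.776 kPa.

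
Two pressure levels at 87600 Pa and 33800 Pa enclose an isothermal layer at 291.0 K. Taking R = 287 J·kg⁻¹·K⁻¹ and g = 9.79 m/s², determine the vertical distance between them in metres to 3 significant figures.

Hypsometric equation: Δz = (R T̄/g) ln(P₁/P₂).
R T̄/g = 287 × 291.0 / 9.79 = 8530.8 m.
ln(87600/33800) = ln(2.5917) = 0.95231.
Δz = 8530.8 × 0.95231 = 8124.0 m.

Δz ≈ 8120 m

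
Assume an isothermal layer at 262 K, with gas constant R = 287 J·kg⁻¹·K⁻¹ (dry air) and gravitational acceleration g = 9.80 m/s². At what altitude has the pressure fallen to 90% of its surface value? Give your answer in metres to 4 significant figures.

Scale height: H = RT/g = 287 × 262 / 9.80 = 7672.9 m.
Set P/P₀ = exp(−z/H) = 0.9, so z = −H ln(0.9).
−ln(0.9) = 0.10536; z = 7672.9 × 0.10536 = 808.42 m.

z ≈ 808.4 m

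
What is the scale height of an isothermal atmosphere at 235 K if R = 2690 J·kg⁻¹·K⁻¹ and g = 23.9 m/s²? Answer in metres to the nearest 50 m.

The scale height of an isothermal atmosphere is H = RT/g.
H = 2690 × 235 / 23.9 = 632150/23.9 = 26450 m.

H ≈ 26450 m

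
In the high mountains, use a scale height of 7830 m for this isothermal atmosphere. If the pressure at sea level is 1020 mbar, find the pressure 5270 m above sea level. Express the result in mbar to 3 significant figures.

Barometric formula: P = P₀ exp(−z/H).
z/H = 5270.0/7830.0 = 0.67305; exp(−0.67305) = 0.51015.
P = 1020 × 0.51015 = 520.35 mbar.

P ≈ 520 mbar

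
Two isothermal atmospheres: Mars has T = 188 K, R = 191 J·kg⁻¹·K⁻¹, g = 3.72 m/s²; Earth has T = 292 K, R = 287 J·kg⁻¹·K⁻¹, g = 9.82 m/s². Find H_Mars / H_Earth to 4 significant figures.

H = RT/g for each body.
H_Mars = 191 × 188 / 3.72 = 9652.7 m.
H_Earth = 287 × 292 / 9.82 = 8534.0 m.
H_Mars/H_Earth = 9652.7/8534.0 = 1.1311.

H_Mars/H_Earth ≈ 1.131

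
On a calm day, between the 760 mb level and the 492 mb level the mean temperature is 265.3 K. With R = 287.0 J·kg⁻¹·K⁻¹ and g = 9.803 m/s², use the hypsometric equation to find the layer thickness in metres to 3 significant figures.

Hypsometric equation: Δz = (R T̄/g) ln(P₁/P₂).
R T̄/g = 287.0 × 265.3 / 9.803 = 7767.1 m.
ln(760/492) = ln(1.5447) = 0.43483.
Δz = 7767.1 × 0.43483 = 3377.4 m.

Δz ≈ 3380 m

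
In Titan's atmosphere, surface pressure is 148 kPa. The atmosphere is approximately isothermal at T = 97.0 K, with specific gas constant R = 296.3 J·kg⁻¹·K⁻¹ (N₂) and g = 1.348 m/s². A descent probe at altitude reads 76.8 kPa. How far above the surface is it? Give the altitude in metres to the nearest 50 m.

z ≈ 14000 m

Scale height: H = RT/g = 296.3 × 97.0 / 1.348 = 21321 m.
Invert the barometric formula: z = H ln(P₀/P).
P₀/P = 148/76.8 = 1.9271; ln(1.9271) = 0.65602.
z = 21321 × 0.65602 = 13987 m.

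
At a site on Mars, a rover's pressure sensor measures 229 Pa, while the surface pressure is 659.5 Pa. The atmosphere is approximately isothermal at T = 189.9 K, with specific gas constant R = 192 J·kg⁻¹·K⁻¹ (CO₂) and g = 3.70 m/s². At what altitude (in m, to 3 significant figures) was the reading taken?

z ≈ 10400 m

Scale height: H = RT/g = 192 × 189.9 / 3.70 = 9854.3 m.
Invert the barometric formula: z = H ln(P₀/P).
P₀/P = 659.5/229 = 2.8799; ln(2.8799) = 1.0578.
z = 9854.3 × 1.0578 = 10424 m.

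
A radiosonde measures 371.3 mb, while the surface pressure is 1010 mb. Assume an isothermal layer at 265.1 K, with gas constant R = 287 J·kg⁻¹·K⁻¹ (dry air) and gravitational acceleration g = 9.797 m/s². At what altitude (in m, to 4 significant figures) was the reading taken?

z ≈ 7771 m

Scale height: H = RT/g = 287 × 265.1 / 9.797 = 7766.0 m.
Invert the barometric formula: z = H ln(P₀/P).
P₀/P = 1010/371.3 = 2.7202; ln(2.7202) = 1.0007.
z = 7766.0 × 1.0007 = 7771.4 m.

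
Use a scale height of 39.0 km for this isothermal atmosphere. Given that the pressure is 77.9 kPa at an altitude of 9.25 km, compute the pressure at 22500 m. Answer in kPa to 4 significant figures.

Between two levels, P₂ = P₁ exp(−Δz/H) with Δz = z₂ − z₁.
Δz = 22500 − 9250.0 = 13250 m; Δz/H = 13250/39000 = 0.33974.
P₂ = 77.9 × exp(−0.33974) = 77.9 × 0.71196 = 55.462 kPa.

P ≈ 55.46 kPa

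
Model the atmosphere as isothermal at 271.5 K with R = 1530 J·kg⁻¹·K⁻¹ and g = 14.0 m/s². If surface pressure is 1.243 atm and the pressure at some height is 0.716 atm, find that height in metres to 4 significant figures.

Scale height: H = RT/g = 1530 × 271.5 / 14.0 = 29671 m.
Invert the barometric formula: z = H ln(P₀/P).
P₀/P = 1.243/0.716 = 1.7360; ln(1.7360) = 0.55158.
z = 29671 × 0.55158 = 16366 m.

z ≈ 16370 m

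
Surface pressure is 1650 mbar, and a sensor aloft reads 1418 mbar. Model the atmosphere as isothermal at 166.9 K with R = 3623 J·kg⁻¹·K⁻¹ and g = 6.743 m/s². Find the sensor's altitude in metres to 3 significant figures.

z ≈ 13600 m

Scale height: H = RT/g = 3623 × 166.9 / 6.743 = 89675 m.
Invert the barometric formula: z = H ln(P₀/P).
P₀/P = 1650/1418 = 1.1636; ln(1.1636) = 0.15152.
z = 89675 × 0.15152 = 13588 m.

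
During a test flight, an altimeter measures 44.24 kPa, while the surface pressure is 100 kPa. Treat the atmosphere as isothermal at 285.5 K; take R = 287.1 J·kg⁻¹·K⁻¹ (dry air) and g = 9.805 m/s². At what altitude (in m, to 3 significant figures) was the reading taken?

Scale height: H = RT/g = 287.1 × 285.5 / 9.805 = 8359.7 m.
Invert the barometric formula: z = H ln(P₀/P).
P₀/P = 100/44.24 = 2.2604; ln(2.2604) = 0.81554.
z = 8359.7 × 0.81554 = 6817.7 m.

z ≈ 6820 m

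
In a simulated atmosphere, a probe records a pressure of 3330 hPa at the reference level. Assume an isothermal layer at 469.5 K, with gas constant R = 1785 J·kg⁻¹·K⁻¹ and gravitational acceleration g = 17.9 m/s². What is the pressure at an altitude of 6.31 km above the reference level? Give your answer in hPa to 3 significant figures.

Scale height: H = RT/g = 1785 × 469.5 / 17.9 = 46819 m.
Barometric formula: P = P₀ exp(−z/H).
z/H = 6310.0/46819 = 0.13477; exp(−0.13477) = 0.87392.
P = 3330 × 0.87392 = 2910.2 hPa.

P ≈ 2910 hPa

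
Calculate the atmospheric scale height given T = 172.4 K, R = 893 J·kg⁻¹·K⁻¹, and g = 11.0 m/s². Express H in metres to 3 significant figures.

The scale height of an isothermal atmosphere is H = RT/g.
H = 893 × 172.4 / 11.0 = 153950/11.0 = 13995 m.

H ≈ 14000 m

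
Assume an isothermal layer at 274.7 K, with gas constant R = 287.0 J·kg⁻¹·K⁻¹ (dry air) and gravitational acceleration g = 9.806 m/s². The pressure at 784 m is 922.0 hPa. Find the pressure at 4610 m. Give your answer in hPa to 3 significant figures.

P ≈ 573 hPa

Scale height: H = RT/g = 287.0 × 274.7 / 9.806 = 8039.9 m.
Between two levels, P₂ = P₁ exp(−Δz/H) with Δz = z₂ − z₁.
Δz = 4610.0 − 784.00 = 3826.0 m; Δz/H = 3826.0/8039.9 = 0.47588.
P₂ = 922.0 × exp(−0.47588) = 922.0 × 0.62134 = 572.88 hPa.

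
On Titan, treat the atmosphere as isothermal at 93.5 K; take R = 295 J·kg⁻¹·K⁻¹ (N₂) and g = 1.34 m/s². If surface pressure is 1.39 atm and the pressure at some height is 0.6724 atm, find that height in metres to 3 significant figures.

z ≈ 14900 m

Scale height: H = RT/g = 295 × 93.5 / 1.34 = 20584 m.
Invert the barometric formula: z = H ln(P₀/P).
P₀/P = 1.39/0.6724 = 2.0672; ln(2.0672) = 0.72620.
z = 20584 × 0.72620 = 14948 m.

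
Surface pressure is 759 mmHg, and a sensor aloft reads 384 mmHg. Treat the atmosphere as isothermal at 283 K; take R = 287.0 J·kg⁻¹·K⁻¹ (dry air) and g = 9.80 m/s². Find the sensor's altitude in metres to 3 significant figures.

z ≈ 5650 m

Scale height: H = RT/g = 287.0 × 283 / 9.80 = 8287.9 m.
Invert the barometric formula: z = H ln(P₀/P).
P₀/P = 759/384 = 1.9766; ln(1.9766) = 0.68138.
z = 8287.9 × 0.68138 = 5647.2 m.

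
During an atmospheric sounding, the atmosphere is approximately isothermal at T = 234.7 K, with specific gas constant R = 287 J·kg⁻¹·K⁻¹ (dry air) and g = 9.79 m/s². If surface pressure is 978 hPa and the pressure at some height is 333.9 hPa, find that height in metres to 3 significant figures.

Scale height: H = RT/g = 287 × 234.7 / 9.79 = 6880.4 m.
Invert the barometric formula: z = H ln(P₀/P).
P₀/P = 978/333.9 = 2.9290; ln(2.9290) = 1.0747.
z = 6880.4 × 1.0747 = 7394.4 m.

z ≈ 7390 m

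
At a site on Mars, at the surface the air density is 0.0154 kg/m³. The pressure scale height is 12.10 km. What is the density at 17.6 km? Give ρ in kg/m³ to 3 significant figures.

ρ ≈ 0.00360 kg/m³

In an isothermal atmosphere, density decays like pressure: ρ = ρ₀ exp(−z/H).
z/H = 17600/12100 = 1.4545; exp(−1.4545) = 0.23352.
ρ = 0.0154 × 0.23352 = 0.0035962 kg/m³.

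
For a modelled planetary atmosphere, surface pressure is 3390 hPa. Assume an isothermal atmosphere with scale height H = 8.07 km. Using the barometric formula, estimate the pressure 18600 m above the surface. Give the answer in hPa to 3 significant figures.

P ≈ 338 hPa

Barometric formula: P = P₀ exp(−z/H).
z/H = 18600/8070.0 = 2.3048; exp(−2.3048) = 0.099779.
P = 3390 × 0.099779 = 338.25 hPa.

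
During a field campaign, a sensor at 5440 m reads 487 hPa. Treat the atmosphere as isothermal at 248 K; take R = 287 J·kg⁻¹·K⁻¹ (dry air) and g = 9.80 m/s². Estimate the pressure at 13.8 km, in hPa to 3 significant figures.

Scale height: H = RT/g = 287 × 248 / 9.80 = 7262.9 m.
Between two levels, P₂ = P₁ exp(−Δz/H) with Δz = z₂ − z₁.
Δz = 13800 − 5440.0 = 8360.0 m; Δz/H = 8360.0/7262.9 = 1.1511.
P₂ = 487 × exp(−1.1511) = 487 × 0.31629 = 154.03 hPa.

P ≈ 154 hPa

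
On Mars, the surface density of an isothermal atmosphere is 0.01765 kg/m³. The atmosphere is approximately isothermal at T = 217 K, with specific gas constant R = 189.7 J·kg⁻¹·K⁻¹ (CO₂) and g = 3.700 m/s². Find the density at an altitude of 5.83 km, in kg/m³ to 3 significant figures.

ρ ≈ 0.0105 kg/m³

Scale height: H = RT/g = 189.7 × 217 / 3.700 = 11126 m.
In an isothermal atmosphere, density decays like pressure: ρ = ρ₀ exp(−z/H).
z/H = 5830.0/11126 = 0.52400; exp(−0.52400) = 0.59215.
ρ = 0.01765 × 0.59215 = 0.010451 kg/m³.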